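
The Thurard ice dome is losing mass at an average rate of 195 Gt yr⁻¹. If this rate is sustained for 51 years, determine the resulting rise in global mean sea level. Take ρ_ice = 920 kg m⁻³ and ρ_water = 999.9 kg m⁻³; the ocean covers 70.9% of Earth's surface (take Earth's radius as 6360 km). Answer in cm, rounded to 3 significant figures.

≈ 2.76 cm

Total mass lost = 195 Gt/yr × 51 yr = 9945 Gt = 9.945×10^15 kg.
ρ_w = 999.9 kg m⁻³, so water volume = 9.945×10^15 / 999.9 = 9.946×10^12 m³.
Δh = 9.946×10^12 / 3.60×10^14 = 0.0276 m = 2.76 cm.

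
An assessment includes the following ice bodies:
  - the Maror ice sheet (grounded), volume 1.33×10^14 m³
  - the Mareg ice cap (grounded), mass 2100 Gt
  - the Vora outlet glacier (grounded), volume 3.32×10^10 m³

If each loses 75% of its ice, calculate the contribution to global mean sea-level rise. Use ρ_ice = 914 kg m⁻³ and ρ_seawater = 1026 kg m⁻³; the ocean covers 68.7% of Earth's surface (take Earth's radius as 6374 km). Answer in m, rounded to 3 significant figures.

Maror: 0.75 × 1.33×10^14 m³ × (914/1026) = 8.886×10^13 m³ of water.
Mareg: 0.75 × 2100 Gt = 1.575×10^15 kg; dividing by ρ_w = 1026 kg m⁻³ gives 1.535×10^12 m³ of water.
Vora: 0.75 × 3.32×10^10 m³ × (914/1026) = 2.218×10^10 m³ of water.
Total added water ≈ 9.042×10^13 m³ over 3.51×10^14 m² → Δh = 0.258 m.

≈ 0.258 m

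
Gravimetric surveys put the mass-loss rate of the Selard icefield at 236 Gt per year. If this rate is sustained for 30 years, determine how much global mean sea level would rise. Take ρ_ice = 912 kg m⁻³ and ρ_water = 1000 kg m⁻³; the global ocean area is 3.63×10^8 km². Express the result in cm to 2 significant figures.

Total mass lost = 236 Gt/yr × 30 yr = 7080 Gt = 7.080×10^15 kg.
ρ_w = 1000 kg m⁻³, so water volume = 7.080×10^15 / 1000 = 7.080×10^12 m³.
Δh = 7.080×10^12 / 3.63×10^14 = 0.0195 m = 2.0 cm.

≈ 2.0 cm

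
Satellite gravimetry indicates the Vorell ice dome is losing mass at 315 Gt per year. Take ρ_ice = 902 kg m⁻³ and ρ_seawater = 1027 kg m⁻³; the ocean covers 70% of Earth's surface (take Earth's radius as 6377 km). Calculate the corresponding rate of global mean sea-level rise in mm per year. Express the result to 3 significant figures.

ρ_w = 1027 kg m⁻³. Annual water volume added = 315 Gt / ρ_w = 3.150×10^14 kg / 1027 kg m⁻³ = 3.067×10^11 m³.
Δh per year = 3.067×10^11 / 3.58×10^14 = 8.57×10^-4 m = 0.857 mm.

≈ 0.857 mm/yr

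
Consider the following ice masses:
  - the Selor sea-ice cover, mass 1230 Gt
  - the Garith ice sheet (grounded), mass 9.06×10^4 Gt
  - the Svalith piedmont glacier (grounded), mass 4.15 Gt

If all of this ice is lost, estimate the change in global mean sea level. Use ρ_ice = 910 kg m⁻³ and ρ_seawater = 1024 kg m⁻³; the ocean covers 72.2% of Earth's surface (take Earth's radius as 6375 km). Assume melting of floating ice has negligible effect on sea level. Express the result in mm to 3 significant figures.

The Selor sea-ice cover is floating and already displaces its own weight of water, so its melt adds essentially nothing to sea level.
Garith: 9.06×10^4 Gt = 9.060×10^16 kg; dividing by ρ_w = 1024 kg m⁻³ gives 8.848×10^13 m³ of water.
Svalith: 4.15 Gt = 4.150×10^12 kg; dividing by ρ_w = 1024 kg m⁻³ gives 4.053×10^9 m³ of water.
Total added water ≈ 8.848×10^13 m³ over 3.69×10^14 m² → Δh = 0.240 m = 240 mm.

≈ 240 mm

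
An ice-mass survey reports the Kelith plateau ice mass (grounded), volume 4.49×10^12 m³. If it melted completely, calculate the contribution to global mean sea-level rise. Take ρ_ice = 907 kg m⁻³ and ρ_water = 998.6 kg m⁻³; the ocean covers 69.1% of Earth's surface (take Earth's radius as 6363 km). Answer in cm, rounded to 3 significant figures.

Kelith: 4.49×10^12 m³ × (907/998.6) = 4.078×10^12 m³ of water.
Spread over 3.52×10^14 m² of ocean, Δh = 4.078×10^12 / 3.52×10^14 = 0.0116 m = 1.16 cm.

≈ 1.16 cm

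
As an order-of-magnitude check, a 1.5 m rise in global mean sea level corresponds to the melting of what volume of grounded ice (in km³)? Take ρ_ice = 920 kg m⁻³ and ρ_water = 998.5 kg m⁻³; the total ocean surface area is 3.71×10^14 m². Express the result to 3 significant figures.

Required water volume = Δh × A = 1.5 m × 3.71×10^14 m² = 5.565×10^14 m³ = 5.565×10^5 km³.
Ice volume = water volume × ρ_w/ρ_ice = 5.565×10^5 × 998.5/920 = 6.04×10^5 km³.

≈ 6.04×10^5 km³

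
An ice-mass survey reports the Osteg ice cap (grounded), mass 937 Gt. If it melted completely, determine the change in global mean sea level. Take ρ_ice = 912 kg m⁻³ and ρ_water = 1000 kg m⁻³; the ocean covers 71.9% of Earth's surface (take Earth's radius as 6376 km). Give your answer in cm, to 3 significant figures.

≈ 0.255 cm

Osteg: 937 Gt = 9.370×10^14 kg; dividing by ρ_w = 1000 kg m⁻³ gives 9.370×10^11 m³ of water.
Spread over 3.67×10^14 m² of ocean, Δh = 9.370×10^11 / 3.67×10^14 = 2.55×10^-3 m = 0.255 cm.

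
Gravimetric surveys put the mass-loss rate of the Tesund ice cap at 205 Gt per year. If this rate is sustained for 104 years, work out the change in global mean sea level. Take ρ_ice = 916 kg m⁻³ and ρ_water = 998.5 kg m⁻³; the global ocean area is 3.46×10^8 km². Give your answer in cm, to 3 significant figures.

Total mass lost = 205 Gt/yr × 104 yr = 2.132×10^4 Gt = 2.132×10^16 kg.
ρ_w = 998.5 kg m⁻³, so water volume = 2.132×10^16 / 998.5 = 2.135×10^13 m³.
Δh = 2.135×10^13 / 3.46×10^14 = 0.0617 m = 6.17 cm.

≈ 6.17 cm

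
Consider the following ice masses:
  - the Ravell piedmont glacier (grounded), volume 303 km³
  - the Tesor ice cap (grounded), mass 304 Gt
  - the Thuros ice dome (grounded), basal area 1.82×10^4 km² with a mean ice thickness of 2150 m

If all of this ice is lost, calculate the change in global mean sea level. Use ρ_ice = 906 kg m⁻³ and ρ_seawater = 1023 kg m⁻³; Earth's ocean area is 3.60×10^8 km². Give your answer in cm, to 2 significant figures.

Ravell: 303 km³ × (906/1023) = 268.3 km³ of water.
Tesor: 304 Gt = 3.040×10^14 kg; dividing by ρ_w = 1023 kg m⁻³ gives 2.972×10^11 m³ of water.
Thuros: ice volume = 1.82×10^4 km² × 2150 m = 3.913×10^4 km³; 3.913×10^4 × (906/1023) = 3.465×10^4 km³ of water.
Total added water ≈ 3.522×10^13 m³ over 3.60×10^14 m² → Δh = 0.0978 m = 9.8 cm.

≈ 9.8 cm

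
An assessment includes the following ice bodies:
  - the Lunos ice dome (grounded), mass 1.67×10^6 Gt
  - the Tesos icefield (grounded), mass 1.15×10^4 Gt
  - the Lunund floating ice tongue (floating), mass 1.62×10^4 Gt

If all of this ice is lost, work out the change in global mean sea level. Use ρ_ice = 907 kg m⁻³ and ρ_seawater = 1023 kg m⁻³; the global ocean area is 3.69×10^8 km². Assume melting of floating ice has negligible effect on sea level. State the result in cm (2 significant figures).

≈ 450 cm

Lunos: 1.67×10^6 Gt = 1.670×10^18 kg; dividing by ρ_w = 1023 kg m⁻³ gives 1.632×10^15 m³ of water.
Tesos: 1.15×10^4 Gt = 1.150×10^16 kg; dividing by ρ_w = 1023 kg m⁻³ gives 1.124×10^13 m³ of water.
The Lunund floating ice tongue is floating and already displaces its own weight of water, so its melt adds essentially nothing to sea level.
Total added water ≈ 1.644×10^15 m³ over 3.69×10^14 m² → Δh = 4.45 m = 450 cm.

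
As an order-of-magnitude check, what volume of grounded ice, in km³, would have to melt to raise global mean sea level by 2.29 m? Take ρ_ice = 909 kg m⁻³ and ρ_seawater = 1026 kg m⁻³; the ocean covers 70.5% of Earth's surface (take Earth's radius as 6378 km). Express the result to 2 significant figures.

Required water volume = Δh × A = 2.29 m × 3.60×10^14 m² = 8.253×10^14 m³ = 8.253×10^5 km³.
Ice volume = water volume × ρ_w/ρ_ice = 8.253×10^5 × 1026/909 = 9.3×10^5 km³.

≈ 9.3×10^5 km³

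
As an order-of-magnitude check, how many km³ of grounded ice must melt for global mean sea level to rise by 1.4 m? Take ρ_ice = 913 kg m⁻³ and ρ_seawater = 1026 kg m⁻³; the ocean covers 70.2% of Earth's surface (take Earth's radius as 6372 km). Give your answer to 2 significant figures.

≈ 5.6×10^5 km³

Required water volume = Δh × A = 1.4 m × 3.58×10^14 m² = 5.014×10^14 m³ = 5.014×10^5 km³.
Ice volume = water volume × ρ_w/ρ_ice = 5.014×10^5 × 1026/913 = 5.6×10^5 km³.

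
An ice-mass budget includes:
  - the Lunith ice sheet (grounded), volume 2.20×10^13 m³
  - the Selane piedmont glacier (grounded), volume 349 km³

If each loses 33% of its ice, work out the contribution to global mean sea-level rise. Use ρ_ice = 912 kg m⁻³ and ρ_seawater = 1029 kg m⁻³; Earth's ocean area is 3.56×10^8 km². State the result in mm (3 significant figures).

Lunith: 0.33 × 2.20×10^13 m³ × (912/1029) = 6.435×10^12 m³ of water.
Selane: 0.33 × 349 km³ × (912/1029) = 102.1 km³ of water.
Total added water ≈ 6.537×10^12 m³ over 3.56×10^14 m² → Δh = 0.0184 m = 18.4 mm.

≈ 18.4 mm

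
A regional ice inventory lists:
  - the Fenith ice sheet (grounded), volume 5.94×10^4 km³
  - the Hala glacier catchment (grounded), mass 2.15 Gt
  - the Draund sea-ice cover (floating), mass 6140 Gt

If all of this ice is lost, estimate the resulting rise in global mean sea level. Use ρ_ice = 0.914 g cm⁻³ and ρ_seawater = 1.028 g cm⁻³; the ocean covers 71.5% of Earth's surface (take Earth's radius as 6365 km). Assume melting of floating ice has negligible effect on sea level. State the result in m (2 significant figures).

Fenith: 5.94×10^4 km³ × (914/1028) = 5.281×10^4 km³ of water.
Hala: 2.15 Gt = 2.150×10^12 kg; dividing by ρ_w = 1.028 g cm⁻³ = 1028 kg m⁻³ gives 2.091×10^9 m³ of water.
The Draund sea-ice cover is floating and already displaces its own weight of water, so its melt adds essentially nothing to sea level.
Total added water ≈ 5.281×10^13 m³ over 3.64×10^14 m² → Δh = 0.145 m.

≈ 0.15 m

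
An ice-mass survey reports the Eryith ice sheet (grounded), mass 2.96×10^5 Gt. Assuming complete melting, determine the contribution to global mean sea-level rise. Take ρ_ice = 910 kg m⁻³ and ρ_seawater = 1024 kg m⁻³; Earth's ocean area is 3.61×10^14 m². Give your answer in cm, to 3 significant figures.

Eryith: 2.96×10^5 Gt = 2.960×10^17 kg; dividing by ρ_w = 1024 kg m⁻³ gives 2.891×10^14 m³ of water.
Spread over 3.61×10^14 m² of ocean, Δh = 2.891×10^14 / 3.61×10^14 = 0.801 m = 80.1 cm.

≈ 80.1 cm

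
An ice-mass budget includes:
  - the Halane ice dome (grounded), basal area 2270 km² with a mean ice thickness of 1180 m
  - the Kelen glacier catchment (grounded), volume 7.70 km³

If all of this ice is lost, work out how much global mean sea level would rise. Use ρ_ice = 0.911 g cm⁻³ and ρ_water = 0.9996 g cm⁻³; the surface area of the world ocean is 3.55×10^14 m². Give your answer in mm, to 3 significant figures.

Halane: ice volume = 2270 km² × 1180 m = 2679 km³; 2679 × (911/999.6) = 2441 km³ of water.
Kelen: 7.70 km³ × (911/999.6) = 7.018 km³ of water.
Total added water ≈ 2.448×10^12 m³ over 3.55×10^14 m² → Δh = 6.90×10^-3 m = 6.90 mm.

≈ 6.90 mm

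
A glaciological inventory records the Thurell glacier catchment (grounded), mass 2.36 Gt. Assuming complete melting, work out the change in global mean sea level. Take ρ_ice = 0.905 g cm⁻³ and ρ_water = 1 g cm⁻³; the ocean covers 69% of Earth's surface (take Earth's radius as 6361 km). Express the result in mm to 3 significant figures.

≈ 6.73×10^-3 mm

Thurell: 2.36 Gt = 2.360×10^12 kg; dividing by ρ_w = 1 g cm⁻³ = 1000 kg m⁻³ gives 2.360×10^9 m³ of water.
Spread over 3.51×10^14 m² of ocean, Δh = 2.360×10^9 / 3.51×10^14 = 6.73×10^-6 m = 6.73×10^-3 mm.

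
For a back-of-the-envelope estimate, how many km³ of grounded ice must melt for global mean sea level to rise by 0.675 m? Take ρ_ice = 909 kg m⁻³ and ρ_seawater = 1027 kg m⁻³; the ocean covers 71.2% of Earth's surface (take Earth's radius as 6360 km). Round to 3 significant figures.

≈ 2.76×10^5 km³

Required water volume = Δh × A = 0.675 m × 3.62×10^14 m² = 2.443×10^14 m³ = 2.443×10^5 km³.
Ice volume = water volume × ρ_w/ρ_ice = 2.443×10^5 × 1027/909 = 2.76×10^5 km³.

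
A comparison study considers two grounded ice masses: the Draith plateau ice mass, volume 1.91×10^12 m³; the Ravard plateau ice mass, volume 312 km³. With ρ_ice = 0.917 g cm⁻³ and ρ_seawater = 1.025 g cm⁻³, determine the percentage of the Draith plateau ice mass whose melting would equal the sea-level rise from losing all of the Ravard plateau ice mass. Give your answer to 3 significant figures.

Equal sea-level rise means equal mass of meltwater, i.e. equal mass of ice lost.
Ice mass of Ravard: 2.861×10^14 kg; ice mass of Draith: 1.751×10^15 kg.
Fraction required = 2.861×10^14 / 1.751×10^15 = 0.163 → 16.3 %.

≈ 16.3 %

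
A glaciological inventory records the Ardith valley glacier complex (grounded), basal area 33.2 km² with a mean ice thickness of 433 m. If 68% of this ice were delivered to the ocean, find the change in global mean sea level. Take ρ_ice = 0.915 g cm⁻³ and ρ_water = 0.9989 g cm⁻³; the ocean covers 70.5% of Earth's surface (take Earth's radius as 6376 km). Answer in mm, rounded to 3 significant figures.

Ardith: ice volume = 33.2 km² × 433 m = 14.38 km³; 0.68 × 14.38 × (915/998.9) = 8.954 km³ of water.
Spread over 3.60×10^14 m² of ocean, Δh = 8.954×10^9 / 3.60×10^14 = 2.49×10^-5 m = 0.0249 mm.

≈ 0.0249 mm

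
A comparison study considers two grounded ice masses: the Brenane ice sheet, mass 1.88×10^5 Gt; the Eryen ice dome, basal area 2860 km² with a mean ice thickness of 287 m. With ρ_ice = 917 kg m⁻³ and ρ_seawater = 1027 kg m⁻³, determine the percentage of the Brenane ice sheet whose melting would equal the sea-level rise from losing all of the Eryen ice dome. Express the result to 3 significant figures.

Equal sea-level rise means equal mass of meltwater, i.e. equal mass of ice lost.
Ice mass of Eryen: 7.527×10^14 kg; ice mass of Brenane: 1.880×10^17 kg.
Fraction required = 7.527×10^14 / 1.880×10^17 = 4.00×10^-3 → 0.400 %.

≈ 0.400 %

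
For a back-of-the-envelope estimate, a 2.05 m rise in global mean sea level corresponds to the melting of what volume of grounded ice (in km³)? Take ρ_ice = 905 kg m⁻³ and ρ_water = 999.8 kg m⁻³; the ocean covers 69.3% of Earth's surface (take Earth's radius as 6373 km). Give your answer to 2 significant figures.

Required water volume = Δh × A = 2.05 m × 3.54×10^14 m² = 7.251×10^14 m³ = 7.251×10^5 km³.
Ice volume = water volume × ρ_w/ρ_ice = 7.251×10^5 × 999.8/905 = 8.0×10^5 km³.

≈ 8.0×10^5 km³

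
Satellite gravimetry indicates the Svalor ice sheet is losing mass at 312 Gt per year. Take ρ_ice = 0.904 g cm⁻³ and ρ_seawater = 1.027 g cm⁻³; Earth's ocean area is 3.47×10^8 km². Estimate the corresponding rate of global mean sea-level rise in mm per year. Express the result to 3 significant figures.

≈ 0.875 mm/yr

ρ_w = 1.027 g cm⁻³ = 1027 kg m⁻³. Annual water volume added = 312 Gt / ρ_w = 3.120×10^14 kg / 1027 kg m⁻³ = 3.038×10^11 m³.
Δh per year = 3.038×10^11 / 3.47×10^14 = 8.75×10^-4 m = 0.875 mm.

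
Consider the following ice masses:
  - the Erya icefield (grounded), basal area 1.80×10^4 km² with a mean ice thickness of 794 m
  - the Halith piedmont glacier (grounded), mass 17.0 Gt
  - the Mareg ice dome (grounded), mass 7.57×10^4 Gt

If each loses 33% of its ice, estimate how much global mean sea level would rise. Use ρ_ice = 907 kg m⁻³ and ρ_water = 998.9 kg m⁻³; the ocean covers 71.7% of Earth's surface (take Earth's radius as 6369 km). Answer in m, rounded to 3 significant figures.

≈ 0.0802 m

Erya: ice volume = 1.80×10^4 km² × 794 m = 1.429×10^4 km³; 0.33 × 1.429×10^4 × (907/998.9) = 4282 km³ of water.
Halith: 0.33 × 17.0 Gt = 5.610×10^12 kg; dividing by ρ_w = 998.9 kg m⁻³ gives 5.616×10^9 m³ of water.
Mareg: 0.33 × 7.57×10^4 Gt = 2.498×10^16 kg; dividing by ρ_w = 998.9 kg m⁻³ gives 2.501×10^13 m³ of water.
Total added water ≈ 2.930×10^13 m³ over 3.65×10^14 m² → Δh = 0.0802 m.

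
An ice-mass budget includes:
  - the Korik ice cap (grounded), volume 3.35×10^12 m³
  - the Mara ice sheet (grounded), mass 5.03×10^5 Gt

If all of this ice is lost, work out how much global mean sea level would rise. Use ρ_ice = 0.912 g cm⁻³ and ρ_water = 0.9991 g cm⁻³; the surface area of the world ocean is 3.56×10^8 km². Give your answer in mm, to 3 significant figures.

≈ 1420 mm

Korik: 3.35×10^12 m³ × (912/999.1) = 3.058×10^12 m³ of water.
Mara: 5.03×10^5 Gt = 5.030×10^17 kg; dividing by ρ_w = 0.9991 g cm⁻³ = 999.1 kg m⁻³ gives 5.035×10^14 m³ of water.
Total added water ≈ 5.065×10^14 m³ over 3.56×10^14 m² → Δh = 1.42 m = 1420 mm.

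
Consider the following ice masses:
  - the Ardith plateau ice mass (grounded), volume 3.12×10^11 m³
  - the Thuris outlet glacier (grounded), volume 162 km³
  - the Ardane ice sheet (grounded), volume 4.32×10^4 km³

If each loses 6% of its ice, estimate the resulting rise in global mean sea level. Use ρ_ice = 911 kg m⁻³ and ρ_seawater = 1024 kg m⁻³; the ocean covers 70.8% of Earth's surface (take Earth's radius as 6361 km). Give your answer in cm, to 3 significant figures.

≈ 0.648 cm

Ardith: 0.06 × 3.12×10^11 m³ × (911/1024) = 1.665×10^10 m³ of water.
Thuris: 0.06 × 162 km³ × (911/1024) = 8.647 km³ of water.
Ardane: 0.06 × 4.32×10^4 km³ × (911/1024) = 2306 km³ of water.
Total added water ≈ 2.331×10^12 m³ over 3.60×10^14 m² → Δh = 6.48×10^-3 m = 0.648 cm.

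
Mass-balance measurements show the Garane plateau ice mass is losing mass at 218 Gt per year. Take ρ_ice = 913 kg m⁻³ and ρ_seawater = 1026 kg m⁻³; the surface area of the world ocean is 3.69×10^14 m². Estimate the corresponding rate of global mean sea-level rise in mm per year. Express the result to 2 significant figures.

≈ 0.58 mm/yr

ρ_w = 1026 kg m⁻³. Annual water volume added = 218 Gt / ρ_w = 2.180×10^14 kg / 1026 kg m⁻³ = 2.125×10^11 m³.
Δh per year = 2.125×10^11 / 3.69×10^14 = 5.76×10^-4 m = 0.58 mm.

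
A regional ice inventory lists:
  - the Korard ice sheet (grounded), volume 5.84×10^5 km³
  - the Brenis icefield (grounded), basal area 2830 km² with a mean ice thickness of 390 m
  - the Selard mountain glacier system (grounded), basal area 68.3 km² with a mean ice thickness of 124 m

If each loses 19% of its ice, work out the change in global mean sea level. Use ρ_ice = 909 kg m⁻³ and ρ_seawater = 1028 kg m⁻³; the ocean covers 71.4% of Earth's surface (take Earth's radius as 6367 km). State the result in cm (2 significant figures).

Korard: 0.19 × 5.84×10^5 km³ × (909/1028) = 9.812×10^4 km³ of water.
Brenis: ice volume = 2830 km² × 390 m = 1104 km³; 0.19 × 1104 × (909/1028) = 185.4 km³ of water.
Selard: ice volume = 68.3 km² × 124 m = 8.469 km³; 0.19 × 8.469 × (909/1028) = 1.423 km³ of water.
Total added water ≈ 9.830×10^13 m³ over 3.64×10^14 m² → Δh = 0.270 m = 27 cm.

≈ 27 cm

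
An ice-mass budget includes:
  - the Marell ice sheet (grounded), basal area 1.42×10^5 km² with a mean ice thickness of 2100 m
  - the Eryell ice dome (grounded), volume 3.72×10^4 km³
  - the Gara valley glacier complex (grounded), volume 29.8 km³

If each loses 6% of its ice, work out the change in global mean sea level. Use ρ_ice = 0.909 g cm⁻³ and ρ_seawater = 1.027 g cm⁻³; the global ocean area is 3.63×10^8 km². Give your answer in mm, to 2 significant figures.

≈ 49 mm

Marell: ice volume = 1.42×10^5 km² × 2100 m = 2.982×10^5 km³; 0.06 × 2.982×10^5 × (909/1027) = 1.584×10^4 km³ of water.
Eryell: 0.06 × 3.72×10^4 km³ × (909/1027) = 1976 km³ of water.
Gara: 0.06 × 29.8 km³ × (909/1027) = 1.583 km³ of water.
Total added water ≈ 1.781×10^13 m³ over 3.63×10^14 m² → Δh = 0.0491 m = 49 mm.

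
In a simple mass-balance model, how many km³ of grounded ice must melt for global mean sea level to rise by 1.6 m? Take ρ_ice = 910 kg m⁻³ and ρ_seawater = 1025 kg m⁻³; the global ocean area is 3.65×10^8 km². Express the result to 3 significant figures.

Required water volume = Δh × A = 1.6 m × 3.65×10^14 m² = 5.840×10^14 m³ = 5.840×10^5 km³.
Ice volume = water volume × ρ_w/ρ_ice = 5.840×10^5 × 1025/910 = 6.58×10^5 km³.

≈ 6.58×10^5 km³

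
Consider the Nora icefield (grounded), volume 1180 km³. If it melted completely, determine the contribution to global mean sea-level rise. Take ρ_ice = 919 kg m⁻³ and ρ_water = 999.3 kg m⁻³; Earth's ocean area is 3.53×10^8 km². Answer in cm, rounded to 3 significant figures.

Nora: 1180 km³ × (919/999.3) = 1085 km³ of water.
Spread over 3.53×10^14 m² of ocean, Δh = 1.085×10^12 / 3.53×10^14 = 3.07×10^-3 m = 0.307 cm.

≈ 0.307 cm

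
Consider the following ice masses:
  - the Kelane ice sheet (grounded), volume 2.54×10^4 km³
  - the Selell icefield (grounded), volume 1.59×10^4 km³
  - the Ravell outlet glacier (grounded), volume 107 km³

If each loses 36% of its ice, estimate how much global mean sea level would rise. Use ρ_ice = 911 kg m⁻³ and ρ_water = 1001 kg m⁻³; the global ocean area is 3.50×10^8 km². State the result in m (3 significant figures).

≈ 0.0388 m

Kelane: 0.36 × 2.54×10^4 km³ × (911/1001) = 8322 km³ of water.
Selell: 0.36 × 1.59×10^4 km³ × (911/1001) = 5209 km³ of water.
Ravell: 0.36 × 107 km³ × (911/1001) = 35.06 km³ of water.
Total added water ≈ 1.357×10^13 m³ over 3.50×10^14 m² → Δh = 0.0388 m.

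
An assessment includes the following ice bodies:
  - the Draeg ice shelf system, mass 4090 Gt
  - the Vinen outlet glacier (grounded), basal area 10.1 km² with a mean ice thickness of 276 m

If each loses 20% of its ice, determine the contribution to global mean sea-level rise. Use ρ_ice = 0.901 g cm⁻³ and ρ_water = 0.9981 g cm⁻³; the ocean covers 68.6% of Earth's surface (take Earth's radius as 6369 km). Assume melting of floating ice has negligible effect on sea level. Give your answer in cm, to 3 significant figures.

≈ 1.44×10^-4 cm

The Draeg ice shelf system is floating and already displaces its own weight of water, so its melt adds essentially nothing to sea level.
Vinen: ice volume = 10.1 km² × 276 m = 2.788 km³; 0.2 × 2.788 × (901/998.1) = 0.5033 km³ of water.
Total added water ≈ 5.033×10^8 m³ over 3.50×10^14 m² → Δh = 1.44×10^-6 m = 1.44×10^-4 cm.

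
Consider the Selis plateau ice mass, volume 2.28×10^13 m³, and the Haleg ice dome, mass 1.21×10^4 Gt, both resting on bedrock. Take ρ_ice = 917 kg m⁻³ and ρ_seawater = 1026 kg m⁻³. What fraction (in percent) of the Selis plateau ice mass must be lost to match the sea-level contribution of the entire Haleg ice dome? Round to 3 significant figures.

Equal sea-level rise means equal mass of meltwater, i.e. equal mass of ice lost.
Ice mass of Haleg: 1.210×10^16 kg; ice mass of Selis: 2.091×10^16 kg.
Fraction required = 1.210×10^16 / 2.091×10^16 = 0.579 → 57.9 %.

≈ 57.9 %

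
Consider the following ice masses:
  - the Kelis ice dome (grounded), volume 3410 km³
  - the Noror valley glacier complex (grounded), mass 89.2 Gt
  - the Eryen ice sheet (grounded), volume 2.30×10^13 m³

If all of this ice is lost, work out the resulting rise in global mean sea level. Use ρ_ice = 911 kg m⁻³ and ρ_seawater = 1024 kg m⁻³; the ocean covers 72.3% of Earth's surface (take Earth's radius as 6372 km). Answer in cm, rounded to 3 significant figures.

≈ 6.39 cm

Kelis: 3410 km³ × (911/1024) = 3034 km³ of water.
Noror: 89.2 Gt = 8.920×10^13 kg; dividing by ρ_w = 1024 kg m⁻³ gives 8.711×10^10 m³ of water.
Eryen: 2.30×10^13 m³ × (911/1024) = 2.046×10^13 m³ of water.
Total added water ≈ 2.358×10^13 m³ over 3.69×10^14 m² → Δh = 0.0639 m = 6.39 cm.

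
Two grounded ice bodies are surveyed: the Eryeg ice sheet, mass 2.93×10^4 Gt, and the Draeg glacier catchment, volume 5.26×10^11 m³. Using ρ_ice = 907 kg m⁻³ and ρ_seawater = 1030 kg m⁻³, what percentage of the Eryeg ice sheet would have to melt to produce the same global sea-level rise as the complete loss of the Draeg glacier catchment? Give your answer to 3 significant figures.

≈ 1.63 %

Equal sea-level rise means equal mass of meltwater, i.e. equal mass of ice lost.
Ice mass of Draeg: 4.771×10^14 kg; ice mass of Eryeg: 2.930×10^16 kg.
Fraction required = 4.771×10^14 / 2.930×10^16 = 0.0163 → 1.63 %.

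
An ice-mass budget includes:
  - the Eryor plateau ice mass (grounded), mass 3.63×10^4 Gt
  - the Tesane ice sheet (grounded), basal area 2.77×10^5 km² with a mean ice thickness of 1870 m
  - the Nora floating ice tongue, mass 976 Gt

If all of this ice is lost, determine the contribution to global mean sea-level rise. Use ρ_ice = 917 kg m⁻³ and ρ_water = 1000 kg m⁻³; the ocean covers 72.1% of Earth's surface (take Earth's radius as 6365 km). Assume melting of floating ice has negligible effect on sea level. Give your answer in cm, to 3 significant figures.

≈ 139 cm

Eryor: 3.63×10^4 Gt = 3.630×10^16 kg; dividing by ρ_w = 1000 kg m⁻³ gives 3.630×10^13 m³ of water.
Tesane: ice volume = 2.77×10^5 km² × 1870 m = 5.180×10^5 km³; 5.180×10^5 × (917/1000) = 4.750×10^5 km³ of water.
The Nora floating ice tongue is floating and already displaces its own weight of water, so its melt adds essentially nothing to sea level.
Total added water ≈ 5.113×10^14 m³ over 3.67×10^14 m² → Δh = 1.39 m = 139 cm.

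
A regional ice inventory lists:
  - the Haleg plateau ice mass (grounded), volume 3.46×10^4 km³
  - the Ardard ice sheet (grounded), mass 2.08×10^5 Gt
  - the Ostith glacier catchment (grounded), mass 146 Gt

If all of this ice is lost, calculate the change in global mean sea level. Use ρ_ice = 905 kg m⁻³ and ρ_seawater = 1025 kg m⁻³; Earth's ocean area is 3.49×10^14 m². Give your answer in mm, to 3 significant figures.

≈ 669 mm

Haleg: 3.46×10^4 km³ × (905/1025) = 3.055×10^4 km³ of water.
Ardard: 2.08×10^5 Gt = 2.080×10^17 kg; dividing by ρ_w = 1025 kg m⁻³ gives 2.029×10^14 m³ of water.
Ostith: 146 Gt = 1.460×10^14 kg; dividing by ρ_w = 1025 kg m⁻³ gives 1.424×10^11 m³ of water.
Total added water ≈ 2.336×10^14 m³ over 3.49×10^14 m² → Δh = 0.669 m = 669 mm.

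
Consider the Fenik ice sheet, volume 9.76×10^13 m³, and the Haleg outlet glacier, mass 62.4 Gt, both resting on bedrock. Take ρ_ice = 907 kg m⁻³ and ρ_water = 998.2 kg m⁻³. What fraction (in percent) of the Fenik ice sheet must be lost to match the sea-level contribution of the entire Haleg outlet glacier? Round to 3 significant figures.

Equal sea-level rise means equal mass of meltwater, i.e. equal mass of ice lost.
Ice mass of Haleg: 6.240×10^13 kg; ice mass of Fenik: 8.852×10^16 kg.
Fraction required = 6.240×10^13 / 8.852×10^16 = 7.05×10^-4 → 0.0705 %.

≈ 0.0705 %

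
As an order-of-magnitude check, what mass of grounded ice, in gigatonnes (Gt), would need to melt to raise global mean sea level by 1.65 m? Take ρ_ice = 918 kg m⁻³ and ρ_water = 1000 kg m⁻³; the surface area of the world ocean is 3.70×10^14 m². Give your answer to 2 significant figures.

≈ 6.1×10^5 Gt

Required water volume = Δh × A = 1.65 m × 3.70×10^14 m² = 6.105×10^14 m³.
ρ_w = 1000 kg m⁻³, so the mass of water = 6.105×10^14 m³ × 1000 kg m⁻³ = 6.105×10^17 kg = 6.1×10^5 Gt (and the same mass of ice, by conservation).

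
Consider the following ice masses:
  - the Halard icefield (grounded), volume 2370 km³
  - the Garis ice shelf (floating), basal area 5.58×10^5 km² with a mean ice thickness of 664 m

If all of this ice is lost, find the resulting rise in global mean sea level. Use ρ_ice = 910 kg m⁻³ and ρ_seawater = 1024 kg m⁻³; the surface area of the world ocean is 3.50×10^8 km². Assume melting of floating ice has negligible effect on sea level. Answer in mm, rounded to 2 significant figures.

≈ 6.0 mm

Halard: 2370 km³ × (910/1024) = 2106 km³ of water.
The Garis ice shelf is floating and already displaces its own weight of water, so its melt adds essentially nothing to sea level.
Total added water ≈ 2.106×10^12 m³ over 3.50×10^14 m² → Δh = 6.02×10^-3 m = 6.0 mm.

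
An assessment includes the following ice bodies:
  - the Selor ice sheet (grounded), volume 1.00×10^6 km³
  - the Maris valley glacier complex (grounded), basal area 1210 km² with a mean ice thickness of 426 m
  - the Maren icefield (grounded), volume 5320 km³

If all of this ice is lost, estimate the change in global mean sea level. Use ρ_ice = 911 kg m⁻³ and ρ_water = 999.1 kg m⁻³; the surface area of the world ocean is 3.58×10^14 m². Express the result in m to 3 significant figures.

Selor: 1.00×10^6 km³ × (911/999.1) = 9.118×10^5 km³ of water.
Maris: ice volume = 1210 km² × 426 m = 515.5 km³; 515.5 × (911/999.1) = 470.0 km³ of water.
Maren: 5320 km³ × (911/999.1) = 4851 km³ of water.
Total added water ≈ 9.171×10^14 m³ over 3.58×10^14 m² → Δh = 2.56 m.

≈ 2.56 m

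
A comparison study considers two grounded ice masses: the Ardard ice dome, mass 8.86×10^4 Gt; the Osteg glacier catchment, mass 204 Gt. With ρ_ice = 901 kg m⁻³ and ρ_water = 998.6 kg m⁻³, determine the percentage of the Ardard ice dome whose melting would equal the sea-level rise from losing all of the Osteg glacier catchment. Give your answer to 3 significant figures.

≈ 0.230 %

Equal sea-level rise means equal mass of meltwater, i.e. equal mass of ice lost.
Ice mass of Osteg: 2.040×10^14 kg; ice mass of Ardard: 8.860×10^16 kg.
Fraction required = 2.040×10^14 / 8.860×10^16 = 2.30×10^-3 → 0.230 %.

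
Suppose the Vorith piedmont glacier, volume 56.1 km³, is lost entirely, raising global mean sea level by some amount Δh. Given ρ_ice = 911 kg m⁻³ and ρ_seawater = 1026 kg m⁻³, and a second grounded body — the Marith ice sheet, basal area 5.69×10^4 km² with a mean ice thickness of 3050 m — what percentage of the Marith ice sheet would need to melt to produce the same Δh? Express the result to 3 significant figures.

Equal sea-level rise means equal mass of meltwater, i.e. equal mass of ice lost.
Ice mass of Vorith: 5.111×10^13 kg; ice mass of Marith: 1.581×10^17 kg.
Fraction required = 5.111×10^13 / 1.581×10^17 = 3.23×10^-4 → 0.0323 %.

≈ 0.0323 %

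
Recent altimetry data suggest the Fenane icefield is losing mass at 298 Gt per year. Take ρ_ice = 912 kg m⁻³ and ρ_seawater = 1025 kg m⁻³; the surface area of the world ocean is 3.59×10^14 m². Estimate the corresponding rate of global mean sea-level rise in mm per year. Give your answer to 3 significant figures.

≈ 0.810 mm/yr

ρ_w = 1025 kg m⁻³. Annual water volume added = 298 Gt / ρ_w = 2.980×10^14 kg / 1025 kg m⁻³ = 2.907×10^11 m³.
Δh per year = 2.907×10^11 / 3.59×10^14 = 8.10×10^-4 m = 0.810 mm.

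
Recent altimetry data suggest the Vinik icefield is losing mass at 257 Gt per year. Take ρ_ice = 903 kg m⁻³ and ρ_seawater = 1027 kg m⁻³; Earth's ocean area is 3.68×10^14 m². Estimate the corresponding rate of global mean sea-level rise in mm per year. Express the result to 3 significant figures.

≈ 0.680 mm/yr

ρ_w = 1027 kg m⁻³. Annual water volume added = 257 Gt / ρ_w = 2.570×10^14 kg / 1027 kg m⁻³ = 2.502×10^11 m³.
Δh per year = 2.502×10^11 / 3.68×10^14 = 6.80×10^-4 m = 0.680 mm.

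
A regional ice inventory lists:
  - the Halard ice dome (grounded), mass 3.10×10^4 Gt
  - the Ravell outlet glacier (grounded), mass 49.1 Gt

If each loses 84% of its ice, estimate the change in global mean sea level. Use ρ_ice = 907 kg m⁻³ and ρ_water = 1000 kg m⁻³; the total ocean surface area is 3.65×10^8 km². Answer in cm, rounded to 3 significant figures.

≈ 7.15 cm

Halard: 0.84 × 3.10×10^4 Gt = 2.604×10^16 kg; dividing by ρ_w = 1000 kg m⁻³ gives 2.604×10^13 m³ of water.
Ravell: 0.84 × 49.1 Gt = 4.124×10^13 kg; dividing by ρ_w = 1000 kg m⁻³ gives 4.124×10^10 m³ of water.
Total added water ≈ 2.608×10^13 m³ over 3.65×10^14 m² → Δh = 0.0715 m = 7.15 cm.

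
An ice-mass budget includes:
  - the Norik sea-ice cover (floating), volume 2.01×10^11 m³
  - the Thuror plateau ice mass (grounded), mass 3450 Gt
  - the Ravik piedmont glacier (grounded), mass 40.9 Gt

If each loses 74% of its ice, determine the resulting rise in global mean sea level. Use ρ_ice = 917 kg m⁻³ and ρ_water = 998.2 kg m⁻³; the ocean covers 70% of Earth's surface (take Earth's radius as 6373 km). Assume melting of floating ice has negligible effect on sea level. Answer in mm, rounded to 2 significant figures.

≈ 7.2 mm

The Norik sea-ice cover is floating and already displaces its own weight of water, so its melt adds essentially nothing to sea level.
Thuror: 0.74 × 3450 Gt = 2.553×10^15 kg; dividing by ρ_w = 998.2 kg m⁻³ gives 2.558×10^12 m³ of water.
Ravik: 0.74 × 40.9 Gt = 3.027×10^13 kg; dividing by ρ_w = 998.2 kg m⁻³ gives 3.032×10^10 m³ of water.
Total added water ≈ 2.588×10^12 m³ over 3.57×10^14 m² → Δh = 7.24×10^-3 m = 7.2 mm.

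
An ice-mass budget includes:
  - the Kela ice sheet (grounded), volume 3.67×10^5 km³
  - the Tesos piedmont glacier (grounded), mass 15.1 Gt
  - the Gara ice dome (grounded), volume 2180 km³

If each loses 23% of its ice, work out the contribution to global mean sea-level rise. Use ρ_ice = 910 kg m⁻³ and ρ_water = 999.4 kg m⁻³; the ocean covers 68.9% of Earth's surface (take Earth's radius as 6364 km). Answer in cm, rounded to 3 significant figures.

≈ 22.0 cm

Kela: 0.23 × 3.67×10^5 km³ × (910/999.4) = 7.686×10^4 km³ of water.
Tesos: 0.23 × 15.1 Gt = 3.473×10^12 kg; dividing by ρ_w = 999.4 kg m⁻³ gives 3.475×10^9 m³ of water.
Gara: 0.23 × 2180 km³ × (910/999.4) = 456.5 km³ of water.
Total added water ≈ 7.732×10^13 m³ over 3.51×10^14 m² → Δh = 0.220 m = 22.0 cm.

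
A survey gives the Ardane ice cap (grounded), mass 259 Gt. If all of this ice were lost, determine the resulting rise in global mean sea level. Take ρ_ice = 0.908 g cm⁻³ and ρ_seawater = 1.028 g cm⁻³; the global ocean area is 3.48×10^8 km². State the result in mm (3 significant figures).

≈ 0.724 mm

Ardane: 259 Gt = 2.590×10^14 kg; dividing by ρ_w = 1.028 g cm⁻³ = 1028 kg m⁻³ gives 2.519×10^11 m³ of water.
Spread over 3.48×10^14 m² of ocean, Δh = 2.519×10^11 / 3.48×10^14 = 7.24×10^-4 m = 0.724 mm.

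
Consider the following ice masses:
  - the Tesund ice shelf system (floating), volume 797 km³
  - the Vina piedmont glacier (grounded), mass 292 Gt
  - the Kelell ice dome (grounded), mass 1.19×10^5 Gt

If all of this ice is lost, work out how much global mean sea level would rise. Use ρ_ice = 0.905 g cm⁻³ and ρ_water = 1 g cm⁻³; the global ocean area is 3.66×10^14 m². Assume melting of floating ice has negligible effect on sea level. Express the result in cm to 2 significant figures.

≈ 33 cm

The Tesund ice shelf system is floating and already displaces its own weight of water, so its melt adds essentially nothing to sea level.
Vina: 292 Gt = 2.920×10^14 kg; dividing by ρ_w = 1 g cm⁻³ = 1000 kg m⁻³ gives 2.920×10^11 m³ of water.
Kelell: 1.19×10^5 Gt = 1.190×10^17 kg; dividing by ρ_w = 1000 kg m⁻³ gives 1.190×10^14 m³ of water.
Total added water ≈ 1.193×10^14 m³ over 3.66×10^14 m² → Δh = 0.326 m = 33 cm.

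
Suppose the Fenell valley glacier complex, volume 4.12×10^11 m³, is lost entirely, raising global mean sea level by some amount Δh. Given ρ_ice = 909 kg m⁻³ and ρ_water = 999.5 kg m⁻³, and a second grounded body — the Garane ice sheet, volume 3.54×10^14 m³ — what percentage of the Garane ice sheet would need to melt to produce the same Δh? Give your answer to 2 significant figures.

Equal sea-level rise means equal mass of meltwater, i.e. equal mass of ice lost.
Ice mass of Fenell: 3.745×10^14 kg; ice mass of Garane: 3.218×10^17 kg.
Fraction required = 3.745×10^14 / 3.218×10^17 = 1.16×10^-3 → 0.12 %.

≈ 0.12 %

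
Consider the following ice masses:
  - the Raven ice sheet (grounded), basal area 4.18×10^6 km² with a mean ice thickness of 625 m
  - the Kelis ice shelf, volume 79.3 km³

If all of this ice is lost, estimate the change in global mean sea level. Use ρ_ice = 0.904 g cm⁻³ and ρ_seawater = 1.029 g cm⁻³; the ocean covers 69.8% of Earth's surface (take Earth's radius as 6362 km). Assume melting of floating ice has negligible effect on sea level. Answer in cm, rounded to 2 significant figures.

Raven: ice volume = 4.18×10^6 km² × 625 m = 2.612×10^6 km³; 2.612×10^6 × (904/1029) = 2.295×10^6 km³ of water.
The Kelis ice shelf is floating and already displaces its own weight of water, so its melt adds essentially nothing to sea level.
Total added water ≈ 2.295×10^15 m³ over 3.55×10^14 m² → Δh = 6.46 m = 650 cm.

≈ 650 cm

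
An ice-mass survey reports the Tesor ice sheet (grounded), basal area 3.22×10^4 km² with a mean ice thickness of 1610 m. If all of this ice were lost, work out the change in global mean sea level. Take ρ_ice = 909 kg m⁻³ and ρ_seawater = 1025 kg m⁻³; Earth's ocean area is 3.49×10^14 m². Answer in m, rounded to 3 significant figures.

Tesor: ice volume = 3.22×10^4 km² × 1610 m = 5.184×10^4 km³; 5.184×10^4 × (909/1025) = 4.598×10^4 km³ of water.
Spread over 3.49×10^14 m² of ocean, Δh = 4.598×10^13 / 3.49×10^14 = 0.132 m.

≈ 0.132 m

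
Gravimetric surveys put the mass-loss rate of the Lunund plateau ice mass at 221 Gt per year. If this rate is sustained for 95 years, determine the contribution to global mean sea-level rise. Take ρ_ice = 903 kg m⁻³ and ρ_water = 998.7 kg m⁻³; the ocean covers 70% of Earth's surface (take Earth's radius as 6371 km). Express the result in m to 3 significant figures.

≈ 0.0589 m

Total mass lost = 221 Gt/yr × 95 yr = 2.100×10^4 Gt = 2.100×10^16 kg.
ρ_w = 998.7 kg m⁻³, so water volume = 2.100×10^16 / 998.7 = 2.102×10^13 m³.
Δh = 2.102×10^13 / 3.57×10^14 = 0.0589 m.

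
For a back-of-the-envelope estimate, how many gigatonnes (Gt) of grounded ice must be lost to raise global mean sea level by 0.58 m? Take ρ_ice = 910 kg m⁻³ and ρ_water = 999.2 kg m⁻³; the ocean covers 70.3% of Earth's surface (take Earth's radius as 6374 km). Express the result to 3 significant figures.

Required water volume = Δh × A = 0.58 m × 3.59×10^14 m² = 2.082×10^14 m³.
ρ_w = 999.2 kg m⁻³, so the mass of water = 2.082×10^14 m³ × 999.2 kg m⁻³ = 2.080×10^17 kg = 2.08×10^5 Gt (and the same mass of ice, by conservation).

≈ 2.08×10^5 Gt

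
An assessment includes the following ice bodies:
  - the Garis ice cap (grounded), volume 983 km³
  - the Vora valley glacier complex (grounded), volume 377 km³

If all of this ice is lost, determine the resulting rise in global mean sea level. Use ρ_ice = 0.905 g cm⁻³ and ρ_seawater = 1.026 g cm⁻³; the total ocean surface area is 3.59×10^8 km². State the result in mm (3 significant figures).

≈ 3.34 mm

Garis: 983 km³ × (905/1026) = 867.1 km³ of water.
Vora: 377 km³ × (905/1026) = 332.5 km³ of water.
Total added water ≈ 1.200×10^12 m³ over 3.59×10^14 m² → Δh = 3.34×10^-3 m = 3.34 mm.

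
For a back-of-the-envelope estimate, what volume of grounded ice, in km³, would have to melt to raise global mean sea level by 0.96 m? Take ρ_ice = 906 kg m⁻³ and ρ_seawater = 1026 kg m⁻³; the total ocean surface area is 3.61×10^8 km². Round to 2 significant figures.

≈ 3.9×10^5 km³

Required water volume = Δh × A = 0.96 m × 3.61×10^14 m² = 3.466×10^14 m³ = 3.466×10^5 km³.
Ice volume = water volume × ρ_w/ρ_ice = 3.466×10^5 × 1026/906 = 3.9×10^5 km³.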